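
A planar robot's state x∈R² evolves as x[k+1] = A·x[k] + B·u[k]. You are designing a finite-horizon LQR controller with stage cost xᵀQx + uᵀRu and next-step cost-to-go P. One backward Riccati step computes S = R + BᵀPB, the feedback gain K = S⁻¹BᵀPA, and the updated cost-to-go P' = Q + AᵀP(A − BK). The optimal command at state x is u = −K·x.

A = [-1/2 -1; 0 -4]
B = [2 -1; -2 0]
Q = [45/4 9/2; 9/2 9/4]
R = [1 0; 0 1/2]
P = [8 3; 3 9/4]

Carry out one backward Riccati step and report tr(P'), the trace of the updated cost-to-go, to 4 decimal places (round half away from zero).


25.4528

BᵀP = [10.0000 1.5000; -8.0000 -3.0000]
S = R + BᵀPB = [1 0; 0 1/2] + [17.0000 -10.0000; -10.0000 8.0000] = [18.0000 -10.0000; -10.0000 8.5000]
BᵀPA = [-5.0000 -16.0000; 4.0000 20.0000]
K = S⁻¹·BᵀPA = [-0.0472 1.2075; 0.4151 3.7736]
A−BK = [0.0094 0.3585; -0.0943 -1.5849]
AᵀP(A−BK) = [0.1038 0.9434; 0.9434 11.8491]
P' = Q + AᵀP(A−BK) = [11.3538 5.4434; 5.4434 14.0991]
tr(P') = 25.4528


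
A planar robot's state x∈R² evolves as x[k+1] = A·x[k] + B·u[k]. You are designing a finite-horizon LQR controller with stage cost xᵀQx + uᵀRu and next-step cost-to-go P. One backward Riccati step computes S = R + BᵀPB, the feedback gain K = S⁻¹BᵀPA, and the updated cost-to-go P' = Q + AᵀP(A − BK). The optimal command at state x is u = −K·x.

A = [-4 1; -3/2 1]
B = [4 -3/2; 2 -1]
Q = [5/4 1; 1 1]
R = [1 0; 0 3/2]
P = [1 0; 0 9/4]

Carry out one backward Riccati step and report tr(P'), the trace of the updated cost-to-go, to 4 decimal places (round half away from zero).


BᵀP = [4.0000 4.5000; -1.5000 -2.2500]
S = R + BᵀPB = [1 0; 0 3/2] + [25.0000 -10.5000; -10.5000 4.5000] = [26.0000 -10.5000; -10.5000 6.0000]
BᵀPA = [-22.7500 8.5000; 9.3750 -3.7500]
K = S⁻¹·BᵀPA = [-0.8320 0.2541; 0.1066 -0.1803]
A−BK = [-0.5123 -0.2869; 0.2705 0.3115]
AᵀP(A−BK) = [1.1363 0.0963; 0.0963 0.4139]
P' = Q + AᵀP(A−BK) = [2.3863 1.0963; 1.0963 1.4139]
tr(P') = 3.8002

3.8002


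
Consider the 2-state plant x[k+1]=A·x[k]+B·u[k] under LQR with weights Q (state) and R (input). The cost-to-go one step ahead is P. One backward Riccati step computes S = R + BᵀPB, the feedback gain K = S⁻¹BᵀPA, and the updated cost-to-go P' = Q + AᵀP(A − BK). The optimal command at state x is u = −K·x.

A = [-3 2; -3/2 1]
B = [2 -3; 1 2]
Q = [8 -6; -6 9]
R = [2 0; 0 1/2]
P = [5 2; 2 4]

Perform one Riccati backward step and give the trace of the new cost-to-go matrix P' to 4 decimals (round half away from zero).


22.9429

BᵀP = [12.0000 8.0000; -11.0000 2.0000]
S = R + BᵀPB = [2 0; 0 1/2] + [32.0000 -20.0000; -20.0000 37.0000] = [34.0000 -20.0000; -20.0000 37.5000]
BᵀPA = [-48.0000 32.0000; 30.0000 -20.0000]
K = S⁻¹·BᵀPA = [-1.3714 0.9143; 0.0686 -0.0457]
A−BK = [-0.0514 0.0343; -0.2657 0.1771]
AᵀP(A−BK) = [4.1143 -2.7429; -2.7429 1.8286]
P' = Q + AᵀP(A−BK) = [12.1143 -8.7429; -8.7429 10.8286]
tr(P') = 22.9429


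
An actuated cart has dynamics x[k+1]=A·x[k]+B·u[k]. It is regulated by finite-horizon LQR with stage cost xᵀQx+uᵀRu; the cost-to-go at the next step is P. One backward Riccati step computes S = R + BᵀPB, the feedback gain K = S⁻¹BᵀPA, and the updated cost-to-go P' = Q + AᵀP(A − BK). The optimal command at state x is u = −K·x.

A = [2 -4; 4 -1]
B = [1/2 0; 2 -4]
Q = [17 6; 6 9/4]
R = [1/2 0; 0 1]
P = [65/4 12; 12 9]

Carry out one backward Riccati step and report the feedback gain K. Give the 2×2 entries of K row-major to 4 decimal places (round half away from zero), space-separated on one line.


1.3482 -1.5423 -0.7626 0.5513

BᵀP = [32.1250 24.0000; -48.0000 -36.0000]
S = R + BᵀPB = [1/2 0; 0 1] + [64.0625 -96.0000; -96.0000 144.0000] = [64.5625 -96.0000; -96.0000 145.0000]
BᵀPA = [160.2500 -152.5000; -240.0000 228.0000]
K = S⁻¹·BᵀPA = [1.3482 -1.5423; -0.7626 0.5513]
A−BK = [1.3259 -3.2289; -1.7467 4.2898]
AᵀP(A−BK) = [1.9339 -2.5333; -2.5333 4.1018]
P' = Q + AᵀP(A−BK) = [18.9339 3.4667; 3.4667 6.3518]
tr(P') = 25.2856


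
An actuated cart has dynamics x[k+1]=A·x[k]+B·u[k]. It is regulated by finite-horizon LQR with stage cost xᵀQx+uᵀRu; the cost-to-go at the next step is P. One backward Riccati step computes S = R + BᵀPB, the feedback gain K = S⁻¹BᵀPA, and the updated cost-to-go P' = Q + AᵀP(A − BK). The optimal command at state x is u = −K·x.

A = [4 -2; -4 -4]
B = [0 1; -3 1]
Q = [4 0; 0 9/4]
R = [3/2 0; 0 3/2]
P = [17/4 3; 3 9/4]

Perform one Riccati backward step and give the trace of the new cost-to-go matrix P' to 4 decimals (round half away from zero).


14.3032

BᵀP = [-9.0000 -6.7500; 7.2500 5.2500]
S = R + BᵀPB = [3/2 0; 0 3/2] + [20.2500 -15.7500; -15.7500 12.5000] = [21.7500 -15.7500; -15.7500 14.0000]
BᵀPA = [-9.0000 45.0000; 8.0000 -35.5000]
K = S⁻¹·BᵀPA = [0.0000 1.2558; 0.5714 -1.1229]
A−BK = [3.4286 -0.8771; -4.5714 0.8904]
AᵀP(A−BK) = [3.4286 -1.7143; -1.7143 4.6246]
P' = Q + AᵀP(A−BK) = [7.4286 -1.7143; -1.7143 6.8746]
tr(P') = 14.3032


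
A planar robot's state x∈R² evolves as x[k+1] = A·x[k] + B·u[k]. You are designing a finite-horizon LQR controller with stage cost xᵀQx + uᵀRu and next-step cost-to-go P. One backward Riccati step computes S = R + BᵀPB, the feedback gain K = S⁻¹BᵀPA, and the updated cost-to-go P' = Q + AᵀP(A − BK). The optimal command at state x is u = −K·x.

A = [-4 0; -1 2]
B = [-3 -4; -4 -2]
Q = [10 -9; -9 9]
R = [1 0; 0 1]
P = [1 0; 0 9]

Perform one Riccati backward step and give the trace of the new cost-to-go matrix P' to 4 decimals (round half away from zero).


BᵀP = [-3.0000 -36.0000; -4.0000 -18.0000]
S = R + BᵀPB = [1 0; 0 1] + [153.0000 84.0000; 84.0000 52.0000] = [154.0000 84.0000; 84.0000 53.0000]
BᵀPA = [48.0000 -72.0000; 34.0000 -36.0000]
K = S⁻¹·BᵀPA = [-0.2821 -0.7161; 1.0886 0.4557]
A−BK = [-0.4919 -0.3255; 0.0488 0.0470]
AᵀP(A−BK) = [1.5280 0.8788; 0.8788 0.8463]
P' = Q + AᵀP(A−BK) = [11.5280 -8.1212; -8.1212 9.8463]
tr(P') = 21.3743

21.3743


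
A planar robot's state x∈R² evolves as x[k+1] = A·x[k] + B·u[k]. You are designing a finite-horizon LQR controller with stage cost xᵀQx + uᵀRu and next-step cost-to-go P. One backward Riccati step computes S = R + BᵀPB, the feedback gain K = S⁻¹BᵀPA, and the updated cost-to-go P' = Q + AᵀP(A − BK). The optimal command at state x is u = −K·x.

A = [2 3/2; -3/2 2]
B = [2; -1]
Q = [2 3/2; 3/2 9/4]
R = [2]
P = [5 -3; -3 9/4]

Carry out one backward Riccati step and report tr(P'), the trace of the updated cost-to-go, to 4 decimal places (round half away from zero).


BᵀP = [13.0000 -8.2500]
S = R + BᵀPB = [2] + [34.2500] = [36.2500]
BᵀPA = [38.3750 3.0000]
K = S⁻¹·BᵀPA = [1.0586 0.0828]
A−BK = [-0.1172 1.3345; -0.4414 2.0828]
AᵀP(A−BK) = [2.4379 -0.1759; -0.1759 2.0017]
P' = Q + AᵀP(A−BK) = [4.4379 1.3241; 1.3241 4.2517]
tr(P') = 8.6897

8.6897


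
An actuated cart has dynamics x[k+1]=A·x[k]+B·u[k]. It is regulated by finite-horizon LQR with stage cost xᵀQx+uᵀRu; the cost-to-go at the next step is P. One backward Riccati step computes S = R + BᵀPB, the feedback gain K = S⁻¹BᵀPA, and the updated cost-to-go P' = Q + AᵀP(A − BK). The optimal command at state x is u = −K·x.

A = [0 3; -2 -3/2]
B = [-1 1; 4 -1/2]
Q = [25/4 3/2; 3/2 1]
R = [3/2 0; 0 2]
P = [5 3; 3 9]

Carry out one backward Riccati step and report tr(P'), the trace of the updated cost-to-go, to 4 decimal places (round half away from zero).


19.6216

BᵀP = [7.0000 33.0000; 3.5000 -1.5000]
S = R + BᵀPB = [3/2 0; 0 2] + [125.0000 -9.5000; -9.5000 4.2500] = [126.5000 -9.5000; -9.5000 6.2500]
BᵀPA = [-66.0000 -28.5000; 3.0000 12.7500]
K = S⁻¹·BᵀPA = [-0.5483 -0.0814; -0.3534 1.9163]
A−BK = [-0.1949 1.0023; 0.0164 -0.2163]
AᵀP(A−BK) = [0.8738 -2.1203; -2.1203 11.4978]
P' = Q + AᵀP(A−BK) = [7.1238 -0.6203; -0.6203 12.4978]
tr(P') = 19.6216


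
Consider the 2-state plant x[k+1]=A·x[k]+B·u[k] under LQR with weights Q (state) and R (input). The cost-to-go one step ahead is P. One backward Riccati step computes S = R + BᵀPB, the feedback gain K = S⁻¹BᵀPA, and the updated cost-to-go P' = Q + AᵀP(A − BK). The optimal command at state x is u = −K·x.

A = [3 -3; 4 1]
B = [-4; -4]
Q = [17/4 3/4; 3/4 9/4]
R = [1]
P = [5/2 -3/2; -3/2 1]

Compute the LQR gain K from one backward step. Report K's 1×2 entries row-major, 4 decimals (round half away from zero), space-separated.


BᵀP = [-4.0000 2.0000]
S = R + BᵀPB = [1] + [8.0000] = [9.0000]
BᵀPA = [-4.0000 14.0000]
K = S⁻¹·BᵀPA = [-0.4444 1.5556]
A−BK = [1.2222 3.2222; 2.2222 7.2222]
AᵀP(A−BK) = [0.7222 1.2222; 1.2222 10.7222]
P' = Q + AᵀP(A−BK) = [4.9722 1.9722; 1.9722 12.9722]
tr(P') = 17.9444

-0.4444 1.5556


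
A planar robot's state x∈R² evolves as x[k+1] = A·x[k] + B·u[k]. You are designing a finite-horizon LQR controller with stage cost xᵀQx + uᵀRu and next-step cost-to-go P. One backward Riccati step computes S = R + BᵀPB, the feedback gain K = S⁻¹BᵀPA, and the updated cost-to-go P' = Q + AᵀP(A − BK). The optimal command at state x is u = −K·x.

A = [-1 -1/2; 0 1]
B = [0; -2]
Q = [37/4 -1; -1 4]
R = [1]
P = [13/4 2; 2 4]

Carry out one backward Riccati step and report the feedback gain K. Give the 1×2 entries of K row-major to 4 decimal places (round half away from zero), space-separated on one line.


BᵀP = [-4.0000 -8.0000]
S = R + BᵀPB = [1] + [16.0000] = [17.0000]
BᵀPA = [4.0000 -6.0000]
K = S⁻¹·BᵀPA = [0.2353 -0.3529]
A−BK = [-1.0000 -0.5000; 0.4706 0.2941]
AᵀP(A−BK) = [2.3088 1.0368; 1.0368 0.6949]
P' = Q + AᵀP(A−BK) = [11.5588 0.0368; 0.0368 4.6949]
tr(P') = 16.2537

0.2353 -0.3529


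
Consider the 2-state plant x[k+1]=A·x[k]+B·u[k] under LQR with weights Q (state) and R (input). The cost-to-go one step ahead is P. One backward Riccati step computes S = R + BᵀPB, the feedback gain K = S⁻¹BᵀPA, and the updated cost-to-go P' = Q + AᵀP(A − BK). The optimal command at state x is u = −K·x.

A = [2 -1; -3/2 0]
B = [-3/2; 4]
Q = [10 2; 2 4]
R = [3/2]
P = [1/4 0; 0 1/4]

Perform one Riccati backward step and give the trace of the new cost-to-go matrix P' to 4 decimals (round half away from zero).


14.9543

BᵀP = [-0.3750 1.0000]
S = R + BᵀPB = [3/2] + [4.5625] = [6.0625]
BᵀPA = [-2.2500 0.3750]
K = S⁻¹·BᵀPA = [-0.3711 0.0619]
A−BK = [1.4433 -0.9072; -0.0155 -0.2474]
AᵀP(A−BK) = [0.7274 -0.3608; -0.3608 0.2268]
P' = Q + AᵀP(A−BK) = [10.7274 1.6392; 1.6392 4.2268]
tr(P') = 14.9543


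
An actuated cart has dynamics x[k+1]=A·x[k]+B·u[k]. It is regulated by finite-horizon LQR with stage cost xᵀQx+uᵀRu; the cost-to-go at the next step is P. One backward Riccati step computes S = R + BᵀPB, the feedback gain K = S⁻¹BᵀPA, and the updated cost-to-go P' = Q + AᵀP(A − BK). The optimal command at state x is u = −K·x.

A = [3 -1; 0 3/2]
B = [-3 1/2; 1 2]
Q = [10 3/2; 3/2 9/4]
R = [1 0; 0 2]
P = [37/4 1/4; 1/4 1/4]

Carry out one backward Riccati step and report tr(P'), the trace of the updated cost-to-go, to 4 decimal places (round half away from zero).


13.6781

BᵀP = [-27.5000 -0.5000; 5.1250 0.6250]
S = R + BᵀPB = [1 0; 0 2] + [82.0000 -14.7500; -14.7500 3.8125] = [83.0000 -14.7500; -14.7500 5.8125]
BᵀPA = [-82.5000 26.7500; 15.3750 -4.1875]
K = S⁻¹·BᵀPA = [-0.9542 0.3538; 0.2237 0.1774]
A−BK = [0.0255 -0.0273; 0.5068 0.7913]
AᵀP(A−BK) = [1.0873 -0.1628; -0.1628 0.3408]
P' = Q + AᵀP(A−BK) = [11.0873 1.3372; 1.3372 2.5908]
tr(P') = 13.6781


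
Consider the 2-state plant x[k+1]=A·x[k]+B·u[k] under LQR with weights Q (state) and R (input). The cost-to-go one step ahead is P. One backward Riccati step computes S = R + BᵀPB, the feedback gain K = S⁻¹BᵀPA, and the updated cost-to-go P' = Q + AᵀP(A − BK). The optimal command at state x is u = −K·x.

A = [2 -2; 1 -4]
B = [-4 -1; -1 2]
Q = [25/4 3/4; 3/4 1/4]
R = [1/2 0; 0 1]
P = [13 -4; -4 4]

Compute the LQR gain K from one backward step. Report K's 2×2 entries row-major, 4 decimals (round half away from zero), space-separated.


-0.5463 0.8464 0.2029 -1.4553

BᵀP = [-48.0000 12.0000; -21.0000 12.0000]
S = R + BᵀPB = [1/2 0; 0 1] + [180.0000 72.0000; 72.0000 45.0000] = [180.5000 72.0000; 72.0000 46.0000]
BᵀPA = [-84.0000 48.0000; -30.0000 -6.0000]
K = S⁻¹·BᵀPA = [-0.5463 0.8464; 0.2029 -1.4553]
A−BK = [0.0176 -0.0696; 0.0478 -0.2430]
AᵀP(A−BK) = [0.1969 -0.5585; -0.5585 2.6399]
P' = Q + AᵀP(A−BK) = [6.4469 0.1915; 0.1915 2.8899]
tr(P') = 9.3368


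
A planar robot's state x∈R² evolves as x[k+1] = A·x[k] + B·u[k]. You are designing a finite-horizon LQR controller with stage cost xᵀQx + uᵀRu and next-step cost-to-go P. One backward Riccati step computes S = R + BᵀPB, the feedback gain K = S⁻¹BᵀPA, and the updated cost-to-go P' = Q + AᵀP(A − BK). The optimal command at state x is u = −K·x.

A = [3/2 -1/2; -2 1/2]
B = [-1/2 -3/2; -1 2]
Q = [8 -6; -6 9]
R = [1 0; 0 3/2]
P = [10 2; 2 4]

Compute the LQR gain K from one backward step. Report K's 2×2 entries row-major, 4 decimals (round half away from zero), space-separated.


BᵀP = [-7.0000 -5.0000; -11.0000 5.0000]
S = R + BᵀPB = [1 0; 0 3/2] + [8.5000 0.5000; 0.5000 26.5000] = [9.5000 0.5000; 0.5000 28.0000]
BᵀPA = [-0.5000 1.0000; -26.5000 8.0000]
K = S⁻¹·BᵀPA = [-0.0028 0.0903; -0.9464 0.2841]
A−BK = [0.0790 -0.0287; -0.1101 0.0221]
AᵀP(A−BK) = [1.4196 -0.4262; -0.4262 0.1369]
P' = Q + AᵀP(A−BK) = [9.4196 -6.4262; -6.4262 9.1369]
tr(P') = 18.5564

-0.0028 0.0903 -0.9464 0.2841


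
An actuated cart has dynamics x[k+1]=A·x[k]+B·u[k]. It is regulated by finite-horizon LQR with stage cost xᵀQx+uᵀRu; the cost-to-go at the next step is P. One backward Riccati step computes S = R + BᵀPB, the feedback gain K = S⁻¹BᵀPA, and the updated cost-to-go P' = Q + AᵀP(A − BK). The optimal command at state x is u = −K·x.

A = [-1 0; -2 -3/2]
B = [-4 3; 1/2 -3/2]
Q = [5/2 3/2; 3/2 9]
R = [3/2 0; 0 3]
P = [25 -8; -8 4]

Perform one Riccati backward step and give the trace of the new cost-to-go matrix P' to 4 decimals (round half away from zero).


BᵀP = [-104.0000 34.0000; 87.0000 -30.0000]
S = R + BᵀPB = [3/2 0; 0 3] + [433.0000 -363.0000; -363.0000 306.0000] = [434.5000 -363.0000; -363.0000 309.0000]
BᵀPA = [36.0000 -51.0000; -27.0000 45.0000]
K = S⁻¹·BᵀPA = [0.5310 0.2312; 0.5364 0.4172]
A−BK = [-0.4852 -0.3269; -1.4609 -0.9898]
AᵀP(A−BK) = [4.3672 2.9422; 2.9422 2.0157]
P' = Q + AᵀP(A−BK) = [6.8672 4.4422; 4.4422 11.0157]
tr(P') = 17.8829

17.8829


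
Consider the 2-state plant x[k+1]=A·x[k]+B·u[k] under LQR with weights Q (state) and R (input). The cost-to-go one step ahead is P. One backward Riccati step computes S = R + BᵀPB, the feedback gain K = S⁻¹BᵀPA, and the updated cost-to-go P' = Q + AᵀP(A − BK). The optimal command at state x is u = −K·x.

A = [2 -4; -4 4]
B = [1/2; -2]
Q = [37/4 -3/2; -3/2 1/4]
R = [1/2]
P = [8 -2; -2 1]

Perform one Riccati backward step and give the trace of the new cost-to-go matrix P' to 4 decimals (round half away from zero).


38.4524

BᵀP = [8.0000 -3.0000]
S = R + BᵀPB = [1/2] + [10.0000] = [10.5000]
BᵀPA = [28.0000 -44.0000]
K = S⁻¹·BᵀPA = [2.6667 -4.1905]
A−BK = [0.6667 -1.9048; 1.3333 -4.3810]
AᵀP(A−BK) = [5.3333 -10.6667; -10.6667 23.6190]
P' = Q + AᵀP(A−BK) = [14.5833 -12.1667; -12.1667 23.8690]
tr(P') = 38.4524


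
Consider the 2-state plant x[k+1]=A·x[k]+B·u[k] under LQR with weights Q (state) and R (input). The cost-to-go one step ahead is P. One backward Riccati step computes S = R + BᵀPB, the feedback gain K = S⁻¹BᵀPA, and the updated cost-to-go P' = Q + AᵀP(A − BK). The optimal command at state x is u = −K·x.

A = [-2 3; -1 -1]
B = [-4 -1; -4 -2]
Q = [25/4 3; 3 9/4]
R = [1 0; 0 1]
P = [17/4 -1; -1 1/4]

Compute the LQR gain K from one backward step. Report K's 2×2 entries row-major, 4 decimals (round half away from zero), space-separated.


0.5491 -1.0116 0.0694 -0.0751

BᵀP = [-13.0000 3.0000; -2.2500 0.5000]
S = R + BᵀPB = [1 0; 0 1] + [40.0000 7.0000; 7.0000 1.2500] = [41.0000 7.0000; 7.0000 2.2500]
BᵀPA = [23.0000 -42.0000; 4.0000 -7.2500]
K = S⁻¹·BᵀPA = [0.5491 -1.0116; 0.0694 -0.0751]
A−BK = [0.2659 -1.1214; 1.3353 -5.1965]
AᵀP(A−BK) = [0.3425 -0.6835; -0.6835 1.4697]
P' = Q + AᵀP(A−BK) = [6.5925 2.3165; 2.3165 3.7197]
tr(P') = 10.3121


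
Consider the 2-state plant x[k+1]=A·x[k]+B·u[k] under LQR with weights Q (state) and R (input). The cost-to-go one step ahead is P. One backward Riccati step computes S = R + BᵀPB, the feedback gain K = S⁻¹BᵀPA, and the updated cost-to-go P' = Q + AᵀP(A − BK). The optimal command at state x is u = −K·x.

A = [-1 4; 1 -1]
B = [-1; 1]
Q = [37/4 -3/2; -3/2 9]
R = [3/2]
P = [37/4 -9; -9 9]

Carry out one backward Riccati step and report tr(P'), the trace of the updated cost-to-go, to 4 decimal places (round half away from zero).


29.3262

BᵀP = [-18.2500 18.0000]
S = R + BᵀPB = [3/2] + [36.2500] = [37.7500]
BᵀPA = [36.2500 -91.0000]
K = S⁻¹·BᵀPA = [0.9603 -2.4106]
A−BK = [-0.0397 1.5894; 0.0397 1.4106]
AᵀP(A−BK) = [1.4404 -3.6159; -3.6159 9.6358]
P' = Q + AᵀP(A−BK) = [10.6904 -5.1159; -5.1159 18.6358]
tr(P') = 29.3262


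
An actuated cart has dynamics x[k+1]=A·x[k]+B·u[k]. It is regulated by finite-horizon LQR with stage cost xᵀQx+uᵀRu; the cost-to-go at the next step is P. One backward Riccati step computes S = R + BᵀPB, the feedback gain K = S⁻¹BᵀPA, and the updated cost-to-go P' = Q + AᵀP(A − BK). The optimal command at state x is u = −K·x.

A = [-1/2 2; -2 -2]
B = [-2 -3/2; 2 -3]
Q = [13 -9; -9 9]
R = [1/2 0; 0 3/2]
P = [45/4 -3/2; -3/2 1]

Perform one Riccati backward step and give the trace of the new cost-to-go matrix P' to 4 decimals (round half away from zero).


22.9147

BᵀP = [-25.5000 5.0000; -12.3750 -0.7500]
S = R + BᵀPB = [1/2 0; 0 3/2] + [61.0000 23.2500; 23.2500 20.8125] = [61.5000 23.2500; 23.2500 22.3125]
BᵀPA = [2.7500 -61.0000; 7.6875 -23.2500]
K = S⁻¹·BᵀPA = [-0.1411 -0.9866; 0.4916 -0.0140]
A−BK = [-0.0449 0.0059; -0.2429 -0.0688]
AᵀP(A−BK) = [0.4214 0.0706; 0.0706 0.4933]
P' = Q + AᵀP(A−BK) = [13.4214 -8.9294; -8.9294 9.4933]
tr(P') = 22.9147


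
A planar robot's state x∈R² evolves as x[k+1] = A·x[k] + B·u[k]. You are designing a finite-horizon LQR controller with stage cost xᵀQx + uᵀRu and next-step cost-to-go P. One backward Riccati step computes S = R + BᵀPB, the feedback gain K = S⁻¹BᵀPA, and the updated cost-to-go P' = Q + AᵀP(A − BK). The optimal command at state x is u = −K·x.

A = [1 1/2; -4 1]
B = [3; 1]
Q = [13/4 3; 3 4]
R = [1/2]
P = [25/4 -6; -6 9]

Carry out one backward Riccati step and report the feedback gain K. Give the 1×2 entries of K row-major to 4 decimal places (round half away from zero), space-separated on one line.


BᵀP = [12.7500 -9.0000]
S = R + BᵀPB = [1/2] + [29.2500] = [29.7500]
BᵀPA = [48.7500 -2.6250]
K = S⁻¹·BᵀPA = [1.6387 -0.0882]
A−BK = [-3.9160 0.7647; -5.6387 1.0882]
AᵀP(A−BK) = [118.3655 -22.5735; -22.5735 4.3309]
P' = Q + AᵀP(A−BK) = [121.6155 -19.5735; -19.5735 8.3309]
tr(P') = 129.9464

1.6387 -0.0882


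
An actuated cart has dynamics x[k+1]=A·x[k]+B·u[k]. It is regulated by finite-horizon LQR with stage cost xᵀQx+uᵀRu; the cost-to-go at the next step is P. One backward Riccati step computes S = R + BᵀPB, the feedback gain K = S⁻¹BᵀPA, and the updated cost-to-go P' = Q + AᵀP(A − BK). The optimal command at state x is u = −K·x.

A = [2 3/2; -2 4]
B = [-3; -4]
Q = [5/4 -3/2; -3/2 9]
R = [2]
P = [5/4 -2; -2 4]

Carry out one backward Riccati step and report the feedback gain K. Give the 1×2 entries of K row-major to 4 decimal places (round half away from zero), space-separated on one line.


0.9744 -1.1496

BᵀP = [4.2500 -10.0000]
S = R + BᵀPB = [2] + [27.2500] = [29.2500]
BᵀPA = [28.5000 -33.6250]
K = S⁻¹·BᵀPA = [0.9744 -1.1496]
A−BK = [4.9231 -1.9487; 1.8974 -0.5983]
AᵀP(A−BK) = [9.2308 -5.4872; -5.4872 4.1581]
P' = Q + AᵀP(A−BK) = [10.4808 -6.9872; -6.9872 13.1581]
tr(P') = 23.6389


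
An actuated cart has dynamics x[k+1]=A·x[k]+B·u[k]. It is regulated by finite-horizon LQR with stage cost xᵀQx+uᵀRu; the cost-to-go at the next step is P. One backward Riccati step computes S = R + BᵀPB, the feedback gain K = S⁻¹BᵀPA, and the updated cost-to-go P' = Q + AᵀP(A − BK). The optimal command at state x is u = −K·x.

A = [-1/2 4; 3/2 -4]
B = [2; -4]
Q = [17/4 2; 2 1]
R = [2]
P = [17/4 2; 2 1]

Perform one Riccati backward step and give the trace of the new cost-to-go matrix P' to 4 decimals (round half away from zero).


BᵀP = [0.5000 0.0000]
S = R + BᵀPB = [2] + [1.0000] = [3.0000]
BᵀPA = [-0.2500 2.0000]
K = S⁻¹·BᵀPA = [-0.0833 0.6667]
A−BK = [-0.3333 2.6667; 1.1667 -1.3333]
AᵀP(A−BK) = [0.2917 1.6667; 1.6667 18.6667]
P' = Q + AᵀP(A−BK) = [4.5417 3.6667; 3.6667 19.6667]
tr(P') = 24.2083

24.2083


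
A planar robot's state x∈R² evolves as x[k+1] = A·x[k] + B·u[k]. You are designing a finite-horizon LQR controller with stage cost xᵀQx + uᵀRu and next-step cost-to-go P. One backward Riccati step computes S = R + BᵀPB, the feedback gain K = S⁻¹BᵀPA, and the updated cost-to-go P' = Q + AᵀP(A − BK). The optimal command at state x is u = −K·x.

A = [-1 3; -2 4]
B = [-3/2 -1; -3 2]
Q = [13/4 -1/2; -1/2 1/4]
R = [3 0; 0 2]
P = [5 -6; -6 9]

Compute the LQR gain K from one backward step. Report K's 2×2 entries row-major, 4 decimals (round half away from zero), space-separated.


BᵀP = [10.5000 -18.0000; -17.0000 24.0000]
S = R + BᵀPB = [3 0; 0 2] + [38.2500 -46.5000; -46.5000 65.0000] = [41.2500 -46.5000; -46.5000 67.0000]
BᵀPA = [25.5000 -40.5000; -31.0000 45.0000]
K = S⁻¹·BᵀPA = [0.4439 -1.0324; -0.1546 -0.0449]
A−BK = [-0.4888 1.4065; -0.3591 0.9925]
AᵀP(A−BK) = [0.8878 -2.0648; -2.0648 5.2070]
P' = Q + AᵀP(A−BK) = [4.1378 -2.5648; -2.5648 5.4570]
tr(P') = 9.5948

0.4439 -1.0324 -0.1546 -0.0449


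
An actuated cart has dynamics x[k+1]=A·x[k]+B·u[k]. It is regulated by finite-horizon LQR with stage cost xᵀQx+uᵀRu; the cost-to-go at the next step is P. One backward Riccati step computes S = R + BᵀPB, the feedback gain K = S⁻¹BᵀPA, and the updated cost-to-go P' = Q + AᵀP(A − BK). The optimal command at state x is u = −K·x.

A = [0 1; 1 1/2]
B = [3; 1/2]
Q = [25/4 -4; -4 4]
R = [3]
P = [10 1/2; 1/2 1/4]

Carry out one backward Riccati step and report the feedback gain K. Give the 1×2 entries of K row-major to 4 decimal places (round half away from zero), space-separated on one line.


BᵀP = [30.2500 1.6250]
S = R + BᵀPB = [3] + [91.5625] = [94.5625]
BᵀPA = [1.6250 31.0625]
K = S⁻¹·BᵀPA = [0.0172 0.3285]
A−BK = [-0.0516 0.0145; 0.9914 0.3358]
AᵀP(A−BK) = [0.2221 0.0912; 0.0912 0.3589]
P' = Q + AᵀP(A−BK) = [6.4721 -3.9088; -3.9088 4.3589]
tr(P') = 10.8310

0.0172 0.3285


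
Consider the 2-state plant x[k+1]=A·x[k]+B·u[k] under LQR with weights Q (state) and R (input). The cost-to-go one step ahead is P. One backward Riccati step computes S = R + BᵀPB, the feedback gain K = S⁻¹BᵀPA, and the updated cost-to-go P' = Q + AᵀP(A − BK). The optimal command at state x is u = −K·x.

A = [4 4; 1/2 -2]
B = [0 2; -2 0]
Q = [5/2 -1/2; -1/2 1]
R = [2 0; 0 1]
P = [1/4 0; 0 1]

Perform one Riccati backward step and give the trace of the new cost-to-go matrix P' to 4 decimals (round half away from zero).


BᵀP = [0.0000 -2.0000; 0.5000 0.0000]
S = R + BᵀPB = [2 0; 0 1] + [4.0000 0.0000; 0.0000 1.0000] = [6.0000 0.0000; 0.0000 2.0000]
BᵀPA = [-1.0000 4.0000; 2.0000 2.0000]
K = S⁻¹·BᵀPA = [-0.1667 0.6667; 1.0000 1.0000]
A−BK = [2.0000 2.0000; 0.1667 -0.6667]
AᵀP(A−BK) = [2.0833 1.6667; 1.6667 3.3333]
P' = Q + AᵀP(A−BK) = [4.5833 1.1667; 1.1667 4.3333]
tr(P') = 8.9167

8.9167


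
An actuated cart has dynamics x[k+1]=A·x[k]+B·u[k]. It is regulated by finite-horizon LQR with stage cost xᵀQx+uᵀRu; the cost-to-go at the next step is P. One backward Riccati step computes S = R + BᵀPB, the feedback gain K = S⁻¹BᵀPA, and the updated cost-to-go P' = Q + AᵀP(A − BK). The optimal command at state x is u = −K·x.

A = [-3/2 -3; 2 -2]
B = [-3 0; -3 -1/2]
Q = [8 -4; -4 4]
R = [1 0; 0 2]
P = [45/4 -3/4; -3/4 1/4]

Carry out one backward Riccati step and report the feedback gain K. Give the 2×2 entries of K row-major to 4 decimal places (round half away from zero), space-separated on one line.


0.5506 1.0050 -0.1937 -0.0588

BᵀP = [-31.5000 1.5000; 0.3750 -0.1250]
S = R + BᵀPB = [1 0; 0 2] + [90.0000 -0.7500; -0.7500 0.0625] = [91.0000 -0.7500; -0.7500 2.0625]
BᵀPA = [50.2500 91.5000; -0.8125 -0.8750]
K = S⁻¹·BᵀPA = [0.5506 1.0050; -0.1937 -0.0588]
A−BK = [0.1518 0.0150; 3.5549 0.9856]
AᵀP(A−BK) = [2.9874 1.3255; 1.3255 1.2401]
P' = Q + AᵀP(A−BK) = [10.9874 -2.6745; -2.6745 5.2401]
tr(P') = 16.2275


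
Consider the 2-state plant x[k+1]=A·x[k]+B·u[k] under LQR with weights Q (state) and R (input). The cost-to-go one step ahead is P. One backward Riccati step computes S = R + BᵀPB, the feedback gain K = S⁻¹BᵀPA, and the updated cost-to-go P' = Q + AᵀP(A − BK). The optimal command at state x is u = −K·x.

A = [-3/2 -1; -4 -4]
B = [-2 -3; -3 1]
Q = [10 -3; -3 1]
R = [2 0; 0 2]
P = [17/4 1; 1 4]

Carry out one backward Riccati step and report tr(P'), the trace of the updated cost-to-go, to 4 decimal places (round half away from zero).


BᵀP = [-11.5000 -14.0000; -11.7500 1.0000]
S = R + BᵀPB = [2 0; 0 2] + [65.0000 20.5000; 20.5000 36.2500] = [67.0000 20.5000; 20.5000 38.2500]
BᵀPA = [73.2500 67.5000; 13.6250 7.7500]
K = S⁻¹·BᵀPA = [1.1774 1.1309; -0.2748 -0.4035]
A−BK = [0.0303 0.0513; -0.1931 -0.2037]
AᵀP(A−BK) = [3.0648 3.0327; 3.0327 3.0399]
P' = Q + AᵀP(A−BK) = [13.0648 0.0327; 0.0327 4.0399]
tr(P') = 17.1047

17.1047


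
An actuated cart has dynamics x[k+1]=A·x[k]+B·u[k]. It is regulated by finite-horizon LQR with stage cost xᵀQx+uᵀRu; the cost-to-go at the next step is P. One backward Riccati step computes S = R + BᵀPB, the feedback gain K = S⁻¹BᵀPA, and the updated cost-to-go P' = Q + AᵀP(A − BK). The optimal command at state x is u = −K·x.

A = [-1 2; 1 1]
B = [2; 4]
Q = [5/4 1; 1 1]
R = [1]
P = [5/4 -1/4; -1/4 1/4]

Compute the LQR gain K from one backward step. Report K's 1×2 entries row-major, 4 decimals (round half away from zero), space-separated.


BᵀP = [1.5000 0.5000]
S = R + BᵀPB = [1] + [5.0000] = [6.0000]
BᵀPA = [-1.0000 3.5000]
K = S⁻¹·BᵀPA = [-0.1667 0.5833]
A−BK = [-0.6667 0.8333; 1.6667 -1.3333]
AᵀP(A−BK) = [1.8333 -1.9167; -1.9167 2.2083]
P' = Q + AᵀP(A−BK) = [3.0833 -0.9167; -0.9167 3.2083]
tr(P') = 6.2917

-0.1667 0.5833


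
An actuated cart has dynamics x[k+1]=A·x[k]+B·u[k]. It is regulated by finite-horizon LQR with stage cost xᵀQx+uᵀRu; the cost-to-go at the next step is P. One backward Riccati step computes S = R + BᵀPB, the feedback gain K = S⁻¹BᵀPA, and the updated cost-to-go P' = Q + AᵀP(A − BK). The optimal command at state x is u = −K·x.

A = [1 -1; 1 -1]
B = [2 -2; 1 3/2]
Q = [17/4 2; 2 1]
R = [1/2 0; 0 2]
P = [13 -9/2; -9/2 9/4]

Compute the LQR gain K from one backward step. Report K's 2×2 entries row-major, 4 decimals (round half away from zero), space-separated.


BᵀP = [21.5000 -6.7500; -32.7500 12.3750]
S = R + BᵀPB = [1/2 0; 0 2] + [36.2500 -53.1250; -53.1250 84.0625] = [36.7500 -53.1250; -53.1250 86.0625]
BᵀPA = [14.7500 -14.7500; -20.3750 20.3750]
K = S⁻¹·BᵀPA = [0.5491 -0.5491; 0.1022 -0.1022]
A−BK = [0.1062 -0.1062; 0.2975 -0.2975]
AᵀP(A−BK) = [0.2331 -0.2331; -0.2331 0.2331]
P' = Q + AᵀP(A−BK) = [4.4831 1.7669; 1.7669 1.2331]
tr(P') = 5.7162

0.5491 -0.5491 0.1022 -0.1022


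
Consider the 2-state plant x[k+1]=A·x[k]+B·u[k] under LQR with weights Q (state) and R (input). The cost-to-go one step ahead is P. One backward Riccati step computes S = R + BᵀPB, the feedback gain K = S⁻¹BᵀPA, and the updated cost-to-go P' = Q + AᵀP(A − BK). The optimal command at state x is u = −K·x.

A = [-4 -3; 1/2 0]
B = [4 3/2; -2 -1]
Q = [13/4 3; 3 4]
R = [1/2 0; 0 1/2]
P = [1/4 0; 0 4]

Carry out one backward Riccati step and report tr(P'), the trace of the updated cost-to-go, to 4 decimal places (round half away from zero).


BᵀP = [1.0000 -8.0000; 0.3750 -4.0000]
S = R + BᵀPB = [1/2 0; 0 1/2] + [20.0000 9.5000; 9.5000 4.5625] = [20.5000 9.5000; 9.5000 5.0625]
BᵀPA = [-8.0000 -3.0000; -3.5000 -1.1250]
K = S⁻¹·BᵀPA = [-0.5358 -0.3326; 0.3141 0.4018]
A−BK = [-2.3279 -2.2725; -0.2575 -0.2633]
AᵀP(A−BK) = [1.8129 1.7460; 1.7460 1.7044]
P' = Q + AᵀP(A−BK) = [5.0629 4.7460; 4.7460 5.7044]
tr(P') = 10.7673

10.7673


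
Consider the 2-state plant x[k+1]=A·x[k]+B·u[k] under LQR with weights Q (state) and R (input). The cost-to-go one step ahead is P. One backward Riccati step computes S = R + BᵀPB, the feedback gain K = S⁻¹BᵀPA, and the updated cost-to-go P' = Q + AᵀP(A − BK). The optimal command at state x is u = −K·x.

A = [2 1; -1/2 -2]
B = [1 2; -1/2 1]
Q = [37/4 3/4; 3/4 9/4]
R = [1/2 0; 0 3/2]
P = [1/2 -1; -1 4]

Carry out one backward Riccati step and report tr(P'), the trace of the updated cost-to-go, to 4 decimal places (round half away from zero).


BᵀP = [1.0000 -3.0000; 0.0000 2.0000]
S = R + BᵀPB = [1/2 0; 0 3/2] + [2.5000 -1.0000; -1.0000 2.0000] = [3.0000 -1.0000; -1.0000 3.5000]
BᵀPA = [3.5000 7.0000; -1.0000 -4.0000]
K = S⁻¹·BᵀPA = [1.1842 2.1579; 0.0526 -0.5263]
A−BK = [0.7105 -0.1053; 0.0395 -0.3947]
AᵀP(A−BK) = [0.9079 1.4211; 1.4211 3.2895]
P' = Q + AᵀP(A−BK) = [10.1579 2.1711; 2.1711 5.5395]
tr(P') = 15.6974

15.6974


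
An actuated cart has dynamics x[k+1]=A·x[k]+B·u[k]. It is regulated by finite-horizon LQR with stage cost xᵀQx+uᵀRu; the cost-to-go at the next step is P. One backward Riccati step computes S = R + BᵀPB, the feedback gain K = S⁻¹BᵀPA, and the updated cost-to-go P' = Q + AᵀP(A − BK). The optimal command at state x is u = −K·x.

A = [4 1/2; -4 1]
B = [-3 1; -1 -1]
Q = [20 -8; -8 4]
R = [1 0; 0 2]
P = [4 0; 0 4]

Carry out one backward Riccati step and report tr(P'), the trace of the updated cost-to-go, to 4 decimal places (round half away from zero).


BᵀP = [-12.0000 -4.0000; 4.0000 -4.0000]
S = R + BᵀPB = [1 0; 0 2] + [40.0000 -8.0000; -8.0000 8.0000] = [41.0000 -8.0000; -8.0000 10.0000]
BᵀPA = [-32.0000 -10.0000; 32.0000 -2.0000]
K = S⁻¹·BᵀPA = [-0.1850 -0.3353; 3.0520 -0.4682]
A−BK = [0.3931 -0.0376; -1.1329 0.1965]
AᵀP(A−BK) = [24.4162 -3.7457; -3.7457 0.7110]
P' = Q + AᵀP(A−BK) = [44.4162 -11.7457; -11.7457 4.7110]
tr(P') = 49.1272

49.1272


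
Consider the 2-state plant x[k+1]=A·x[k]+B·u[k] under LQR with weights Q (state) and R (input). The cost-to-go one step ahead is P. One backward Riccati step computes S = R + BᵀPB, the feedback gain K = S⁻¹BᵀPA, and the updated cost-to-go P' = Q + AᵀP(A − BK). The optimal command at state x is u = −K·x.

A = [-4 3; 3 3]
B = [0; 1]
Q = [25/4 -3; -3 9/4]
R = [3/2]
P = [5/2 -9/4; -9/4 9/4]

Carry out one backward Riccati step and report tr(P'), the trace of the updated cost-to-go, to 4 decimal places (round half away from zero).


BᵀP = [-2.2500 2.2500]
S = R + BᵀPB = [3/2] + [2.2500] = [3.7500]
BᵀPA = [15.7500 0.0000]
K = S⁻¹·BᵀPA = [4.2000 0.0000]
A−BK = [-4.0000 3.0000; -1.2000 3.0000]
AᵀP(A−BK) = [48.1000 -3.0000; -3.0000 2.2500]
P' = Q + AᵀP(A−BK) = [54.3500 -6.0000; -6.0000 4.5000]
tr(P') = 58.8500

58.8500


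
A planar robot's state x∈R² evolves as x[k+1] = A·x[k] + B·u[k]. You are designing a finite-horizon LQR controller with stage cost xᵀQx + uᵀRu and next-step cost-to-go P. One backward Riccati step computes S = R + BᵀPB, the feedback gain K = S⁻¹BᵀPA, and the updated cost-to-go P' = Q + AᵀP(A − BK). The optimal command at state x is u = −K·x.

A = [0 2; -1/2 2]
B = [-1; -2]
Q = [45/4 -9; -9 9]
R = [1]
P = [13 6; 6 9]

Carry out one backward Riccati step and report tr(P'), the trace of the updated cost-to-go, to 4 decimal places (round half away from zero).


BᵀP = [-25.0000 -24.0000]
S = R + BᵀPB = [1] + [73.0000] = [74.0000]
BᵀPA = [12.0000 -98.0000]
K = S⁻¹·BᵀPA = [0.1622 -1.3243]
A−BK = [0.1622 0.6757; -0.1757 -0.6486]
AᵀP(A−BK) = [0.3041 0.8919; 0.8919 6.2162]
P' = Q + AᵀP(A−BK) = [11.5541 -8.1081; -8.1081 15.2162]
tr(P') = 26.7703

26.7703


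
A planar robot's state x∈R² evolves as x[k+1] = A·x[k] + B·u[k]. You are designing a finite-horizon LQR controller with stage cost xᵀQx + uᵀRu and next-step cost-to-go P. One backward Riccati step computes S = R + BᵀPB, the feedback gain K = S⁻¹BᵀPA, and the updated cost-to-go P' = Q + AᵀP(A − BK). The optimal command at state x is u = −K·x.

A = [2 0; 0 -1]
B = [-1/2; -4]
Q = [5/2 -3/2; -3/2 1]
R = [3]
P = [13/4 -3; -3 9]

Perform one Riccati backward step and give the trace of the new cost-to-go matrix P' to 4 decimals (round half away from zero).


BᵀP = [10.3750 -34.5000]
S = R + BᵀPB = [3] + [132.8125] = [135.8125]
BᵀPA = [20.7500 34.5000]
K = S⁻¹·BᵀPA = [0.1528 0.2540]
A−BK = [2.0764 0.1270; 0.6111 0.0161]
AᵀP(A−BK) = [9.8297 0.7289; 0.7289 0.2361]
P' = Q + AᵀP(A−BK) = [12.3297 -0.7711; -0.7711 1.2361]
tr(P') = 13.5658

13.5658


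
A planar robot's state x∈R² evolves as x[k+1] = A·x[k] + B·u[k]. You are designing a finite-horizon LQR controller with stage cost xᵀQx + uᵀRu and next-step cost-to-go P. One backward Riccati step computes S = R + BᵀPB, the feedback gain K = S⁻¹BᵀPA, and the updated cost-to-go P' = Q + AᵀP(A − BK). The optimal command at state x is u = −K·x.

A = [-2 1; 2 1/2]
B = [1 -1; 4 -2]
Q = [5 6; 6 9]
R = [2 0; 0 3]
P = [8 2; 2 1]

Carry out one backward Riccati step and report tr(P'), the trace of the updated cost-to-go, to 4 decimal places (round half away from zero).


24.0797

BᵀP = [16.0000 6.0000; -12.0000 -4.0000]
S = R + BᵀPB = [2 0; 0 3] + [40.0000 -28.0000; -28.0000 20.0000] = [42.0000 -28.0000; -28.0000 23.0000]
BᵀPA = [-20.0000 19.0000; 16.0000 -14.0000]
K = S⁻¹·BᵀPA = [-0.0659 0.2473; 0.6154 -0.3077]
A−BK = [-1.3187 0.4451; 3.4945 -1.1044]
AᵀP(A−BK) = [8.8352 -3.1319; -3.1319 1.2445]
P' = Q + AᵀP(A−BK) = [13.8352 2.8681; 2.8681 10.2445]
tr(P') = 24.0797


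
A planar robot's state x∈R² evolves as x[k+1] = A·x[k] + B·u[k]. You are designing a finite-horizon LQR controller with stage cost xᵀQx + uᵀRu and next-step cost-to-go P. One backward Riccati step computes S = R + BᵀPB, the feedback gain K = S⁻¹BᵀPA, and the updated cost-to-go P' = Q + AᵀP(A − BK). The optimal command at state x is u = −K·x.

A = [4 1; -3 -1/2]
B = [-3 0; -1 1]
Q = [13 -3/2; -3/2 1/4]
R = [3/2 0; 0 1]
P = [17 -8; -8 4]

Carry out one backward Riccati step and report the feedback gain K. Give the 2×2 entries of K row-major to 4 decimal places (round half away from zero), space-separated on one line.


BᵀP = [-43.0000 20.0000; -8.0000 4.0000]
S = R + BᵀPB = [3/2 0; 0 1] + [109.0000 20.0000; 20.0000 4.0000] = [110.5000 20.0000; 20.0000 5.0000]
BᵀPA = [-232.0000 -53.0000; -44.0000 -10.0000]
K = S⁻¹·BᵀPA = [-1.8361 -0.4262; -1.4557 -0.2951]
A−BK = [-1.5082 -0.2787; -3.3803 -0.6311]
AᵀP(A−BK) = [9.9803 2.1311; 2.1311 0.4590]
P' = Q + AᵀP(A−BK) = [22.9803 0.6311; 0.6311 0.7090]
tr(P') = 23.6893

-1.8361 -0.4262 -1.4557 -0.2951


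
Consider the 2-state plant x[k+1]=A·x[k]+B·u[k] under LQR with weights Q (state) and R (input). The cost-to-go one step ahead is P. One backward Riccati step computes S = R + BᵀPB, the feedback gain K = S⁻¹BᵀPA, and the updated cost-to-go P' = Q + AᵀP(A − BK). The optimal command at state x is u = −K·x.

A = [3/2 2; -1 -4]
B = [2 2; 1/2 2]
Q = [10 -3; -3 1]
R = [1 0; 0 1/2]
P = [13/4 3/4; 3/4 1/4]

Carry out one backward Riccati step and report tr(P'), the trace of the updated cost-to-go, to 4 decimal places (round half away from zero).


12.9472

BᵀP = [6.8750 1.6250; 8.0000 2.0000]
S = R + BᵀPB = [1 0; 0 1/2] + [14.5625 17.0000; 17.0000 20.0000] = [15.5625 17.0000; 17.0000 20.5000]
BᵀPA = [8.6875 7.2500; 10.0000 8.0000]
K = S⁻¹·BᵀPA = [0.2695 0.4204; 0.2643 0.0416]
A−BK = [0.4324 1.0760; -1.6634 -4.2934]
AᵀP(A−BK) = [0.3280 0.6816; 0.6816 1.6191]
P' = Q + AᵀP(A−BK) = [10.3280 -2.3184; -2.3184 2.6191]
tr(P') = 12.9472


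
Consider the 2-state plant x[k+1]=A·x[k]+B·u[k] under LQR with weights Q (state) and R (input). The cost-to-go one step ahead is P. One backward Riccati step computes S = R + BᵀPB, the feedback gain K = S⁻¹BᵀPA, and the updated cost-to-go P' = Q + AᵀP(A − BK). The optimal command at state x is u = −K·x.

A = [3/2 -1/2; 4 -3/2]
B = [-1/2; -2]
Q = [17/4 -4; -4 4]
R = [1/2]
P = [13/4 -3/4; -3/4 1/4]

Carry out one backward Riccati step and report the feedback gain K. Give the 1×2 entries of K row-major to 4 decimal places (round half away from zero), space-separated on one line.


-0.8462 0.3077

BᵀP = [-0.1250 -0.1250]
S = R + BᵀPB = [1/2] + [0.3125] = [0.8125]
BᵀPA = [-0.6875 0.2500]
K = S⁻¹·BᵀPA = [-0.8462 0.3077]
A−BK = [1.0769 -0.3462; 2.3077 -0.8846]
AᵀP(A−BK) = [1.7308 -0.5385; -0.5385 0.1731]
P' = Q + AᵀP(A−BK) = [5.9808 -4.5385; -4.5385 4.1731]
tr(P') = 10.1538


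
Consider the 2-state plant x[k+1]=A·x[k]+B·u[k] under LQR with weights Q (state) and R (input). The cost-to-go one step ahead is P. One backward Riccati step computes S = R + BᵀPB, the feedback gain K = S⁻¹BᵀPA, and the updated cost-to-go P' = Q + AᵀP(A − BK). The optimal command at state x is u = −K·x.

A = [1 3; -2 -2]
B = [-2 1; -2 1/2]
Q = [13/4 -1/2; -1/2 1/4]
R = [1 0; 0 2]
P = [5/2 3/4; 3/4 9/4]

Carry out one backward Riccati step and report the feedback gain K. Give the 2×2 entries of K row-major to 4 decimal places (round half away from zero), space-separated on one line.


0.3886 0.0447 0.4846 0.9117

BᵀP = [-6.5000 -6.0000; 2.8750 1.8750]
S = R + BᵀPB = [1 0; 0 2] + [25.0000 -9.5000; -9.5000 3.8125] = [26.0000 -9.5000; -9.5000 5.8125]
BᵀPA = [5.5000 -7.5000; -0.8750 4.8750]
K = S⁻¹·BᵀPA = [0.3886 0.0447; 0.4846 0.9117]
A−BK = [1.2926 2.1776; -1.4651 -2.3665]
AᵀP(A−BK) = [6.7867 11.0521; 11.0521 18.3904]
P' = Q + AᵀP(A−BK) = [10.0367 10.5521; 10.5521 18.6404]
tr(P') = 28.6771


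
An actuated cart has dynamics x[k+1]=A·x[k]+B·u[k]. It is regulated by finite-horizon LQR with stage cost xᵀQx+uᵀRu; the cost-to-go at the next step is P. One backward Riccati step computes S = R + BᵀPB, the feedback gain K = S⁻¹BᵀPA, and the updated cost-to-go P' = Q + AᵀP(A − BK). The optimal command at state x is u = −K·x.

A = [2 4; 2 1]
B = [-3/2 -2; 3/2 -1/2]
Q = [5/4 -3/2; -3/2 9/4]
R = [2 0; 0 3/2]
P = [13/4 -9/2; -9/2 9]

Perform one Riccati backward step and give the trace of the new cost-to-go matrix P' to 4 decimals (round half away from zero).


10.6165

BᵀP = [-11.6250 20.2500; -4.2500 4.5000]
S = R + BᵀPB = [2 0; 0 3/2] + [47.8125 13.1250; 13.1250 6.2500] = [49.8125 13.1250; 13.1250 7.7500]
BᵀPA = [17.2500 -26.2500; 0.5000 -12.5000]
K = S⁻¹·BᵀPA = [0.5946 -0.1842; -0.9426 -1.3010]
A−BK = [1.0069 1.1218; 0.6367 0.6258]
AᵀP(A−BK) = [3.2136 2.8277; 2.8277 3.9029]
P' = Q + AᵀP(A−BK) = [4.4636 1.3277; 1.3277 6.1529]
tr(P') = 10.6165


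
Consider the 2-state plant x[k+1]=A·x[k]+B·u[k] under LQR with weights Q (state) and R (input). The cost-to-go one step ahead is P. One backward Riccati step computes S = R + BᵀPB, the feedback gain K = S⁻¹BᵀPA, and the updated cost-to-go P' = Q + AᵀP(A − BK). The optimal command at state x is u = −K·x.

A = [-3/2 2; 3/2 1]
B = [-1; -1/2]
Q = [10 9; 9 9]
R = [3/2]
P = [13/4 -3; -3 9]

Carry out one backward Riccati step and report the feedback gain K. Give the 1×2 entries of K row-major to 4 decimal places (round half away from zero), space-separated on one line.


BᵀP = [-1.7500 -1.5000]
S = R + BᵀPB = [3/2] + [2.5000] = [4.0000]
BᵀPA = [0.3750 -5.0000]
K = S⁻¹·BᵀPA = [0.0938 -1.2500]
A−BK = [-1.4063 0.7500; 1.5469 0.3750]
AᵀP(A−BK) = [41.0273 -0.2813; -0.2813 3.7500]
P' = Q + AᵀP(A−BK) = [51.0273 8.7188; 8.7188 12.7500]
tr(P') = 63.7773

0.0938 -1.2500
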